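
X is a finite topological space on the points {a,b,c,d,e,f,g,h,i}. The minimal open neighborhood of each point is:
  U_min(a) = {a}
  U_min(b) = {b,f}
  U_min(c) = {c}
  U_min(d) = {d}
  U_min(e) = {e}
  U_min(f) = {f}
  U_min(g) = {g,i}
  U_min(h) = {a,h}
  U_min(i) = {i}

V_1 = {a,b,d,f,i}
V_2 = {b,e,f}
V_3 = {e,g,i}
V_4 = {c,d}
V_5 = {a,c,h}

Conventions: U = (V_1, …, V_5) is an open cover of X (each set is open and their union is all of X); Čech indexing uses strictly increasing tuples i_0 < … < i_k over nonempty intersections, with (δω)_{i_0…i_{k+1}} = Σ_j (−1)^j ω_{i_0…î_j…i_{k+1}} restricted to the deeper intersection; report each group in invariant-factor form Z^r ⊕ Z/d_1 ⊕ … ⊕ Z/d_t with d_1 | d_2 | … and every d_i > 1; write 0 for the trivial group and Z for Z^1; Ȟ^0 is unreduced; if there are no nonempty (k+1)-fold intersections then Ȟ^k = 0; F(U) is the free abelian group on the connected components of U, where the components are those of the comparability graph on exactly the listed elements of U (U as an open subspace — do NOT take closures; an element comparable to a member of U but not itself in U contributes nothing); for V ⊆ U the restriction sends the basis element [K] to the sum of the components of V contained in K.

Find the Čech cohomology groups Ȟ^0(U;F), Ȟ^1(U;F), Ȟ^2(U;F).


Ȟ^0(U;F) ≅ Z^6,  Ȟ^1(U;F) ≅ 0,  Ȟ^2(U;F) ≅ 0

nerve simplices:
  V12={b,f} V13={i} V14={d} V15={a} V23={e} V45={c}
components per intersection:
  V1: {a} {b,f} {d} {i}
  V2: {b,f} {e}
  V3: {e} {g,i}
  V4: {c} {d}
  V5: {a,h} {c}
  V12: {b,f}
  V13: {i}
  V14: {d}
  V15: {a}
  V23: {e}
  V45: {c}
C dims 12,6; δ0: rk 6, SNF 1^6
degree 0: 12−6−0 = 6 → Ȟ^0 ≅ Z^6
degree 1: 6−0−6 = 0 → Ȟ^1 ≅ 0
degree 2: 0−0−0 = 0 → Ȟ^2 ≅ 0


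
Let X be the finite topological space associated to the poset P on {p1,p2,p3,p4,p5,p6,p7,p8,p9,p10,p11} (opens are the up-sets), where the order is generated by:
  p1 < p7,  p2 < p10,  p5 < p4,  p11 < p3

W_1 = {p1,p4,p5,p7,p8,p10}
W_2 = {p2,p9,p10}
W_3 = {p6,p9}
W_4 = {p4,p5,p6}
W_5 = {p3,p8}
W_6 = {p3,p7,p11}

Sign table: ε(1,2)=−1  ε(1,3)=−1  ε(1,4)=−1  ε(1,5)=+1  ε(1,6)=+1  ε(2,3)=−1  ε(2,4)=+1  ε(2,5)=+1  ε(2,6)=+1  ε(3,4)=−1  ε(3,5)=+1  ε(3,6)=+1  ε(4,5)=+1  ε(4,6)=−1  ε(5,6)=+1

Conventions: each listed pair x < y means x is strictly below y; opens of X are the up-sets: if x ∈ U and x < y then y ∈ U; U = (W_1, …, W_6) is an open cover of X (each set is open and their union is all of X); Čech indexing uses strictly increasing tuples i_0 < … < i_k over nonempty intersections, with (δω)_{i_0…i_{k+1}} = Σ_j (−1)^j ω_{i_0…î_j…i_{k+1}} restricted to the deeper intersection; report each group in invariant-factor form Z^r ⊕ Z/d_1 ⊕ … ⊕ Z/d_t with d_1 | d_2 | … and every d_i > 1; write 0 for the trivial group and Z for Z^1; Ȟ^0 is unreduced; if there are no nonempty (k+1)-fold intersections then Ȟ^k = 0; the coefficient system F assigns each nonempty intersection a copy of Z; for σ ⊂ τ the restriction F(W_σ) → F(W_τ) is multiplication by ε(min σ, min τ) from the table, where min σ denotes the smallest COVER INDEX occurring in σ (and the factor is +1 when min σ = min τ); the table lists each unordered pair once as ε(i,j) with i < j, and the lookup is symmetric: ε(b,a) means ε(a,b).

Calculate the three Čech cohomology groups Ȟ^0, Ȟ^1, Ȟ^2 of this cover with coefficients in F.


nonempty overlaps:
  W12={p10} W14={p4,p5} W15={p8} W16={p7} W23={p9} W34={p6} W56={p3}
C dims 6,7; δ0: rk 5, SNF 1^5
degree 0: 6−5−0 = 1 → Ȟ^0 ≅ Z
degree 1: 7−0−5 = 2 → Ȟ^1 ≅ Z^2
degree 2: 0−0−0 = 0 → Ȟ^2 ≅ 0

Ȟ^0(U;F) ≅ Z, Ȟ^1(U;F) ≅ Z^2 and Ȟ^2(U;F) ≅ 0


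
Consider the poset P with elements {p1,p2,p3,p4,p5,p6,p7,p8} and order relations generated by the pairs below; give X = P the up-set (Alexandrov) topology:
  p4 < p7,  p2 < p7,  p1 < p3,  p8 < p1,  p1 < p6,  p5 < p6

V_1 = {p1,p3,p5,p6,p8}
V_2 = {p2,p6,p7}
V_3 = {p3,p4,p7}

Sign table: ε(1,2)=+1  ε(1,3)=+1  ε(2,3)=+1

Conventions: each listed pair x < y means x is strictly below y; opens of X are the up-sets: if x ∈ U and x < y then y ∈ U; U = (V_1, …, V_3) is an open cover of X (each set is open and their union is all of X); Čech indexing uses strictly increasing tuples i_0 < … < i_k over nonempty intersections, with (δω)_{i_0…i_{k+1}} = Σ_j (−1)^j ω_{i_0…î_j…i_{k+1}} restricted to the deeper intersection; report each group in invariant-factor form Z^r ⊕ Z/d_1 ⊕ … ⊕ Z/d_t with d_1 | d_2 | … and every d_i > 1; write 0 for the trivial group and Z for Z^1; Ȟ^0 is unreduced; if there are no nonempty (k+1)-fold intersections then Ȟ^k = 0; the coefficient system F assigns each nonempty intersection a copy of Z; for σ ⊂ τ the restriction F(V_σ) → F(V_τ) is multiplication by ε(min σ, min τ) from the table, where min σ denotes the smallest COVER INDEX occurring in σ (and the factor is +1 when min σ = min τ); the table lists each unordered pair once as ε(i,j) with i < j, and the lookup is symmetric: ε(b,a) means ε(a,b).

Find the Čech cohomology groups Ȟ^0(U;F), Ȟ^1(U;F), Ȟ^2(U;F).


nonempty intersections:
  V12={p6} V13={p3} V23={p7}
C dims 3,3; δ0: rk 2, SNF 1^2
Ȟ^0: (3−2)−0=1 ⇒ Z
Ȟ^1: (3−0)−2=1 ⇒ Z
Ȟ^2: (0−0)−0=0 ⇒ 0

Ȟ^0 = Z,  Ȟ^1 = Z,  Ȟ^2 = 0


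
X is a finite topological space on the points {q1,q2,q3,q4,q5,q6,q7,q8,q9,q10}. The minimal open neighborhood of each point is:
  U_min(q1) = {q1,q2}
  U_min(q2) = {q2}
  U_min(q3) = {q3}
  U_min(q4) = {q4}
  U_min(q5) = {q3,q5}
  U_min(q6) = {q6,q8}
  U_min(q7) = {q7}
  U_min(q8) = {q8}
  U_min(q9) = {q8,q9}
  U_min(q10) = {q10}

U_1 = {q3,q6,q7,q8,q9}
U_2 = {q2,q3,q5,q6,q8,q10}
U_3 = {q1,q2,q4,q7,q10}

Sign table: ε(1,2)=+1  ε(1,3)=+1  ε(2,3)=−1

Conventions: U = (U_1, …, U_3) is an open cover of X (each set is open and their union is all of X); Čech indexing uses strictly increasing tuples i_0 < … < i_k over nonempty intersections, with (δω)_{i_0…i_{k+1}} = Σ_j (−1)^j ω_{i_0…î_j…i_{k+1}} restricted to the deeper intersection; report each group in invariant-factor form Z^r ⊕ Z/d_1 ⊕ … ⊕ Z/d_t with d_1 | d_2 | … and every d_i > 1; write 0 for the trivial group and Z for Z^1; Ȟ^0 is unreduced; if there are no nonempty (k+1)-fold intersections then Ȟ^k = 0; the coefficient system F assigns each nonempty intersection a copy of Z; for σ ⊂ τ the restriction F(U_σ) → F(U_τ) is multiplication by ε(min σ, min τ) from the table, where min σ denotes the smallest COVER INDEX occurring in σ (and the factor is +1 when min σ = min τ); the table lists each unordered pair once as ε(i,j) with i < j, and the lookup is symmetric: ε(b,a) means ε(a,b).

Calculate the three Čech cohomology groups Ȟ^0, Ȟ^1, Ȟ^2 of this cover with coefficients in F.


nerve simplices:
  U12={q3,q6,q8} U13={q7} U23={q2,q10}
C dims 3,3; δ0: rk 3, SNF 1^2·2
degree 0: 3−3−0 = 0 → Ȟ^0 ≅ 0
degree 1: 3−0−3 = 0 plus torsion [2] → Ȟ^1 ≅ Z/2
degree 2: 0−0−0 = 0 → Ȟ^2 ≅ 0

Ȟ^0 ≅ 0, Ȟ^1 ≅ Z/2 and Ȟ^2 ≅ 0


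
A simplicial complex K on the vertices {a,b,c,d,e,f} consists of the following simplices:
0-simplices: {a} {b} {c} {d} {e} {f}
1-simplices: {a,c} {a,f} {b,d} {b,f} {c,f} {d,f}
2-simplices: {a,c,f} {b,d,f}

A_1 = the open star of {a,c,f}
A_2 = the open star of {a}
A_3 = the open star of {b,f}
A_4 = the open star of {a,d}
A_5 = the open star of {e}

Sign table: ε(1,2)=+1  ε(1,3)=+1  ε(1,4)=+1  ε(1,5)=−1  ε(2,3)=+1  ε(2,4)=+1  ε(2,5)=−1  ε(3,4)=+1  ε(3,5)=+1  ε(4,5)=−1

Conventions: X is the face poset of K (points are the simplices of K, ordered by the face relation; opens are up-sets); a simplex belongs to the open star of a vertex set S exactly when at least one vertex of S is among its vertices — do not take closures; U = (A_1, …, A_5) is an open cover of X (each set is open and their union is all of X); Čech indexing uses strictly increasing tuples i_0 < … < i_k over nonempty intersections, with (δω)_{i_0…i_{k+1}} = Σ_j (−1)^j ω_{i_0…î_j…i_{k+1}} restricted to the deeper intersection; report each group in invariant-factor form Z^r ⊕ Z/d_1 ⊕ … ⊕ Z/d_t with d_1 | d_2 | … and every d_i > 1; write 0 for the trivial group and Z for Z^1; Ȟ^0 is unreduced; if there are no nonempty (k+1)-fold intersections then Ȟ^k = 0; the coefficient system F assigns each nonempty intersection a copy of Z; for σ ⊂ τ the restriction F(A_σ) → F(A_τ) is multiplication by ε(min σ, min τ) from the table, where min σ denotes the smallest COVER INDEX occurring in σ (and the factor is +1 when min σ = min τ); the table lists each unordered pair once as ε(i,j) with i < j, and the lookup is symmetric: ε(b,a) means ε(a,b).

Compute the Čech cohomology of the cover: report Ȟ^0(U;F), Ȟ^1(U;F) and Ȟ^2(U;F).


Ȟ^0(U;F) ≅ Z^2,  Ȟ^1(U;F) ≅ 0,  Ȟ^2(U;F) ≅ 0

nerve of the cover:
  A1={{a},{c},{f},{a,c},{a,f},{b,f},{c,f},{d,f},{a,c,f},{b,d,f}} A2={{a},{a,c},{a,f},{a,c,f}} A3={{b},{f},{a,f},{b,d},{b,f},{c,f},{d,f},{a,c,f},{b,d,f}} A4={{a},{d},{a,c},{a,f},{b,d},{d,f},{a,c,f},{b,d,f}} A5={{e}}
  A12={{a},{a,c},{a,f},{a,c,f}} A13={{f},{a,f},{b,f},{c,f},{d,f},{a,c,f},{b,d,f}} A14={{a},{a,c},{a,f},{d,f},{a,c,f},{b,d,f}} A23={{a,f},{a,c,f}} A24={{a},{a,c},{a,f},{a,c,f}} A34={{a,f},{b,d},{d,f},{a,c,f},{b,d,f}}
  A123={{a,f},{a,c,f}} A124={{a},{a,c},{a,f},{a,c,f}} A134={{a,f},{d,f},{a,c,f},{b,d,f}} A234={{a,f},{a,c,f}}
  A1234={{a,f},{a,c,f}}
C dims 5,6,4,1; δ0: rk 3, SNF 1^3; δ1: rk 3, SNF 1^3; δ2: rk 1, SNF 1^1
Ȟ^0 = (5 − 3) − 0 = 2, so Ȟ^0 ≅ Z^2
Ȟ^1 = (6 − 3) − 3 = 0, so Ȟ^1 ≅ 0
Ȟ^2 = (4 − 1) − 3 = 0, so Ȟ^2 ≅ 0


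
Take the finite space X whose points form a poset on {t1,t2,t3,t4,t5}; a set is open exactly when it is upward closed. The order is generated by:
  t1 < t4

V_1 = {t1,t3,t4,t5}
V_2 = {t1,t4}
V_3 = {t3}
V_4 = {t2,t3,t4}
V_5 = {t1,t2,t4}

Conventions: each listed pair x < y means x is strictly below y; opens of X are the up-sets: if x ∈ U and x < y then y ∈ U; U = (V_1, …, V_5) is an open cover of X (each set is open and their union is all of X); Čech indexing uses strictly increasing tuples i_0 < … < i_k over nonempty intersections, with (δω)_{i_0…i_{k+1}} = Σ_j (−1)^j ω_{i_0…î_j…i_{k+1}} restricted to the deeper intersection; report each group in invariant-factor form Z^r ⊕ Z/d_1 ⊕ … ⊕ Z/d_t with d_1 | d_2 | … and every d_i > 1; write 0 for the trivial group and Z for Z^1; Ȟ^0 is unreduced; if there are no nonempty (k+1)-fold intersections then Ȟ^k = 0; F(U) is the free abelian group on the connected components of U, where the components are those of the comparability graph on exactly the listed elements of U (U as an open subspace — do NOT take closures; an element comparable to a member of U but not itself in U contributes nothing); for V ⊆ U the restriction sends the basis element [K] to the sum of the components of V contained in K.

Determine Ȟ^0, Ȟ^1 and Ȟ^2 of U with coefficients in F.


intersection data:
  V12={t1,t4} V13={t3} V14={t3,t4} V15={t1,t4} V24={t4} V25={t1,t4} V34={t3} V45={t2,t4}
  V124={t4} V125={t1,t4} V134={t3} V145={t4} V245={t4}
  V1245={t4}
components per intersection:
  V1: {t1,t4} {t3} {t5}
  V2: {t1,t4}
  V3: {t3}
  V4: {t2} {t3} {t4}
  V5: {t1,t4} {t2}
  V12: {t1,t4}
  V13: {t3}
  V14: {t3} {t4}
  V15: {t1,t4}
  V24: {t4}
  V25: {t1,t4}
  V34: {t3}
  V45: {t2} {t4}
  V124: {t4}
  V125: {t1,t4}
  V134: {t3}
  V145: {t4}
  V245: {t4}
  V1245: {t4}
C dims 10,10,5,1; δ0: rk 6, SNF 1^6; δ1: rk 4, SNF 1^4; δ2: rk 1, SNF 1^1
Ȟ^0 = (10 − 6) − 0 = 4, so Ȟ^0 ≅ Z^4
Ȟ^1 = (10 − 4) − 6 = 0, so Ȟ^1 ≅ 0
Ȟ^2 = (5 − 1) − 4 = 0, so Ȟ^2 ≅ 0

Ȟ^0 ≅ Z^4; Ȟ^1 ≅ 0; Ȟ^2 ≅ 0


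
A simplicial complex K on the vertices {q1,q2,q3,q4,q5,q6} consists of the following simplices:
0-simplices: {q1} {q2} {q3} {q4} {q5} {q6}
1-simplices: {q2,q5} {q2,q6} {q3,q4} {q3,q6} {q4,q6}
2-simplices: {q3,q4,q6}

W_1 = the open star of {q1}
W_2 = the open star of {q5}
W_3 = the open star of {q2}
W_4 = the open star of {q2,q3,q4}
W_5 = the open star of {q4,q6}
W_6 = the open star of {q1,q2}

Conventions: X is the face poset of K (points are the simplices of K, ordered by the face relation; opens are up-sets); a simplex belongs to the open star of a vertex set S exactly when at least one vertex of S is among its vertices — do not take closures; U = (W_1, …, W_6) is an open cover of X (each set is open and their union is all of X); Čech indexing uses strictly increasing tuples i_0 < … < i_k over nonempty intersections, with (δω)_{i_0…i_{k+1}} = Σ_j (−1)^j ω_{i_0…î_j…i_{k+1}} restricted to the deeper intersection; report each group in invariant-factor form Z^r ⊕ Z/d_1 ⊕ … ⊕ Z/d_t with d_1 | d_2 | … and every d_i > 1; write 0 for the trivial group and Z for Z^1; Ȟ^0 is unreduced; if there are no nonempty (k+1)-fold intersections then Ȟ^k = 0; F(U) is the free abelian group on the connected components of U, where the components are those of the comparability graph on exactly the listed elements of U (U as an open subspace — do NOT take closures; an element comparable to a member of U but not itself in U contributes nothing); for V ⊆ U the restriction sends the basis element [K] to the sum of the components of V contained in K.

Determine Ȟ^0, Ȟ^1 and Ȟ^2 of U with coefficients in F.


nonempty overlaps:
  W1={{q1}} W2={{q5},{q2,q5}} W3={{q2},{q2,q5},{q2,q6}} W4={{q2},{q3},{q4},{q2,q5},{q2,q6},{q3,q4},{q3,q6},{q4,q6},{q3,q4,q6}} W5={{q4},{q6},{q2,q6},{q3,q4},{q3,q6},{q4,q6},{q3,q4,q6}} W6={{q1},{q2},{q2,q5},{q2,q6}}
  W16={{q1}} W23={{q2,q5}} W24={{q2,q5}} W26={{q2,q5}} W34={{q2},{q2,q5},{q2,q6}} W35={{q2,q6}} W36={{q2},{q2,q5},{q2,q6}} W45={{q4},{q2,q6},{q3,q4},{q3,q6},{q4,q6},{q3,q4,q6}} W46={{q2},{q2,q5},{q2,q6}} W56={{q2,q6}}
  W234={{q2,q5}} W236={{q2,q5}} W246={{q2,q5}} W345={{q2,q6}} W346={{q2},{q2,q5},{q2,q6}} W356={{q2,q6}} W456={{q2,q6}}
  W2346={{q2,q5}} W3456={{q2,q6}}
components per intersection:
  W1: {{q1}}
  W2: {{q5},{q2,q5}}
  W3: {{q2},{q2,q5},{q2,q6}}
  W4: {{q2},{q2,q5},{q2,q6}} {{q3},{q4},{q3,q4},{q3,q6},{q4,q6},{q3,q4,q6}}
  W5: {{q4},{q6},{q2,q6},{q3,q4},{q3,q6},{q4,q6},{q3,q4,q6}}
  W6: {{q1}} {{q2},{q2,q5},{q2,q6}}
  W16: {{q1}}
  W23: {{q2,q5}}
  W24: {{q2,q5}}
  W26: {{q2,q5}}
  W34: {{q2},{q2,q5},{q2,q6}}
  W35: {{q2,q6}}
  W36: {{q2},{q2,q5},{q2,q6}}
  W45: {{q4},{q3,q4},{q3,q6},{q4,q6},{q3,q4,q6}} {{q2,q6}}
  W46: {{q2},{q2,q5},{q2,q6}}
  W56: {{q2,q6}}
  W234: {{q2,q5}}
  W236: {{q2,q5}}
  W246: {{q2,q5}}
  W345: {{q2,q6}}
  W346: {{q2},{q2,q5},{q2,q6}}
  W356: {{q2,q6}}
  W456: {{q2,q6}}
  W2346: {{q2,q5}}
  W3456: {{q2,q6}}
C dims 8,11,7,2; δ0: rk 6, SNF 1^6; δ1: rk 5, SNF 1^5; δ2: rk 2, SNF 1^2
degree 0: 8−6−0 = 2 → Ȟ^0 ≅ Z^2
degree 1: 11−5−6 = 0 → Ȟ^1 ≅ 0
degree 2: 7−2−5 = 0 → Ȟ^2 ≅ 0

Ȟ^0(U;F) ≅ Z^2; Ȟ^1(U;F) ≅ 0; Ȟ^2(U;F) ≅ 0


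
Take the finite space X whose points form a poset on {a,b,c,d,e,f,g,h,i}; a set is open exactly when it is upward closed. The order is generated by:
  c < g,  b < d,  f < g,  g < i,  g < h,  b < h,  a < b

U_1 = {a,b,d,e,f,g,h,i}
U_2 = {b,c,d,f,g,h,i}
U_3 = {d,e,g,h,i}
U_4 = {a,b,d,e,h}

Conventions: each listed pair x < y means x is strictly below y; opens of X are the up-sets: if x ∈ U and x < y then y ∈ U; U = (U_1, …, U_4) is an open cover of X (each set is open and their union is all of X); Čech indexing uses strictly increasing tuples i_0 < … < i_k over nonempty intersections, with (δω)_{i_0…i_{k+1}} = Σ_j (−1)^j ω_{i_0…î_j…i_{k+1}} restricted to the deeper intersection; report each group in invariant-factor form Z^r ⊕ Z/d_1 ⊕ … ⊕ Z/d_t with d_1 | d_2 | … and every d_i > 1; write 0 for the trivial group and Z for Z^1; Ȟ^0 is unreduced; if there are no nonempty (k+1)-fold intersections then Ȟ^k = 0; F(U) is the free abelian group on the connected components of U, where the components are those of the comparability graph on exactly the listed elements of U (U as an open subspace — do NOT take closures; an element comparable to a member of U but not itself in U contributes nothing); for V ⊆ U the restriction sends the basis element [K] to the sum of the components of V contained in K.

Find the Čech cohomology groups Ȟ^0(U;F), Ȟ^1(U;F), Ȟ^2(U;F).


Ȟ^0(U;F) ≅ Z^2; Ȟ^1(U;F) ≅ 0; Ȟ^2(U;F) ≅ 0

intersection data:
  U12={b,d,f,g,h,i} U13={d,e,g,h,i} U14={a,b,d,e,h} U23={d,g,h,i} U24={b,d,h} U34={d,e,h}
  U123={d,g,h,i} U124={b,d,h} U134={d,e,h} U234={d,h}
  U1234={d,h}
components per intersection:
  U1: {a,b,d,f,g,h,i} {e}
  U2: {b,c,d,f,g,h,i}
  U3: {d} {e} {g,h,i}
  U4: {a,b,d,h} {e}
  U12: {b,d,f,g,h,i}
  U13: {d} {e} {g,h,i}
  U14: {a,b,d,h} {e}
  U23: {d} {g,h,i}
  U24: {b,d,h}
  U34: {d} {e} {h}
  U123: {d} {g,h,i}
  U124: {b,d,h}
  U134: {d} {e} {h}
  U234: {d} {h}
  U1234: {d} {h}
C dims 8,12,8,2; δ0: rk 6, SNF 1^6; δ1: rk 6, SNF 1^6; δ2: rk 2, SNF 1^2
Ȟ^0 = (8 − 6) − 0 = 2, so Ȟ^0 ≅ Z^2
Ȟ^1 = (12 − 6) − 6 = 0, so Ȟ^1 ≅ 0
Ȟ^2 = (8 − 2) − 6 = 0, so Ȟ^2 ≅ 0


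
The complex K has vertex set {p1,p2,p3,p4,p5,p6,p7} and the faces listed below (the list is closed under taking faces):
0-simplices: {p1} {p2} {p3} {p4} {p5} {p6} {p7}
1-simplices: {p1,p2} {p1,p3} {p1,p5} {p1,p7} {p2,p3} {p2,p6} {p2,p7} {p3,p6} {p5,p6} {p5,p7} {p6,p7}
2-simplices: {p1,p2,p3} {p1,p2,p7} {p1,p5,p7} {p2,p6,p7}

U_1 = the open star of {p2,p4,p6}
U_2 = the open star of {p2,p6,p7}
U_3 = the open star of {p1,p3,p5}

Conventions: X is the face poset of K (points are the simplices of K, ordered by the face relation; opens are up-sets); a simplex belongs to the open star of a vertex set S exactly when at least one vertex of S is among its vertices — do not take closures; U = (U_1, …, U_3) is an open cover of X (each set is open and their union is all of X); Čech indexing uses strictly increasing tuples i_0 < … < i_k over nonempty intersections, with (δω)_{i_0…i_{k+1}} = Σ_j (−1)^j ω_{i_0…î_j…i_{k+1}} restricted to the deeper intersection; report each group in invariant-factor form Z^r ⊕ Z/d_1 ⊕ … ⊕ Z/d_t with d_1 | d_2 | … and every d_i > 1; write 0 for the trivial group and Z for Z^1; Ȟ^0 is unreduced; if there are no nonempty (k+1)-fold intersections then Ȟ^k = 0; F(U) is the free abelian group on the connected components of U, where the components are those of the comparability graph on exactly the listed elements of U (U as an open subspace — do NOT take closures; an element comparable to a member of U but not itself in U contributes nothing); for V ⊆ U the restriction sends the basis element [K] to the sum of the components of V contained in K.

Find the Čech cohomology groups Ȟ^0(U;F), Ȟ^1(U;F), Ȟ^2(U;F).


Ȟ^0(U;F) ≅ Z^2,  Ȟ^1(U;F) ≅ Z^2,  Ȟ^2(U;F) ≅ 0

nonempty overlaps:
  U1={{p2},{p4},{p6},{p1,p2},{p2,p3},{p2,p6},{p2,p7},{p3,p6},{p5,p6},{p6,p7},{p1,p2,p3},{p1,p2,p7},{p2,p6,p7}} U2={{p2},{p6},{p7},{p1,p2},{p1,p7},{p2,p3},{p2,p6},{p2,p7},{p3,p6},{p5,p6},{p5,p7},{p6,p7},{p1,p2,p3},{p1,p2,p7},{p1,p5,p7},{p2,p6,p7}} U3={{p1},{p3},{p5},{p1,p2},{p1,p3},{p1,p5},{p1,p7},{p2,p3},{p3,p6},{p5,p6},{p5,p7},{p1,p2,p3},{p1,p2,p7},{p1,p5,p7}}
  U12={{p2},{p6},{p1,p2},{p2,p3},{p2,p6},{p2,p7},{p3,p6},{p5,p6},{p6,p7},{p1,p2,p3},{p1,p2,p7},{p2,p6,p7}} U13={{p1,p2},{p2,p3},{p3,p6},{p5,p6},{p1,p2,p3},{p1,p2,p7}} U23={{p1,p2},{p1,p7},{p2,p3},{p3,p6},{p5,p6},{p5,p7},{p1,p2,p3},{p1,p2,p7},{p1,p5,p7}}
  U123={{p1,p2},{p2,p3},{p3,p6},{p5,p6},{p1,p2,p3},{p1,p2,p7}}
components per intersection:
  U1: {{p2},{p6},{p1,p2},{p2,p3},{p2,p6},{p2,p7},{p3,p6},{p5,p6},{p6,p7},{p1,p2,p3},{p1,p2,p7},{p2,p6,p7}} {{p4}}
  U2: {{p2},{p6},{p7},{p1,p2},{p1,p7},{p2,p3},{p2,p6},{p2,p7},{p3,p6},{p5,p6},{p5,p7},{p6,p7},{p1,p2,p3},{p1,p2,p7},{p1,p5,p7},{p2,p6,p7}}
  U3: {{p1},{p3},{p5},{p1,p2},{p1,p3},{p1,p5},{p1,p7},{p2,p3},{p3,p6},{p5,p6},{p5,p7},{p1,p2,p3},{p1,p2,p7},{p1,p5,p7}}
  U12: {{p2},{p6},{p1,p2},{p2,p3},{p2,p6},{p2,p7},{p3,p6},{p5,p6},{p6,p7},{p1,p2,p3},{p1,p2,p7},{p2,p6,p7}}
  U13: {{p1,p2},{p2,p3},{p1,p2,p3},{p1,p2,p7}} {{p3,p6}} {{p5,p6}}
  U23: {{p1,p2},{p1,p7},{p2,p3},{p5,p7},{p1,p2,p3},{p1,p2,p7},{p1,p5,p7}} {{p3,p6}} {{p5,p6}}
  U123: {{p1,p2},{p2,p3},{p1,p2,p3},{p1,p2,p7}} {{p3,p6}} {{p5,p6}}
C dims 4,7,3; δ0: rk 2, SNF 1^2; δ1: rk 3, SNF 1^3
degree 0: 4−2−0 = 2 → Ȟ^0 ≅ Z^2
degree 1: 7−3−2 = 2 → Ȟ^1 ≅ Z^2
degree 2: 3−0−3 = 0 → Ȟ^2 ≅ 0


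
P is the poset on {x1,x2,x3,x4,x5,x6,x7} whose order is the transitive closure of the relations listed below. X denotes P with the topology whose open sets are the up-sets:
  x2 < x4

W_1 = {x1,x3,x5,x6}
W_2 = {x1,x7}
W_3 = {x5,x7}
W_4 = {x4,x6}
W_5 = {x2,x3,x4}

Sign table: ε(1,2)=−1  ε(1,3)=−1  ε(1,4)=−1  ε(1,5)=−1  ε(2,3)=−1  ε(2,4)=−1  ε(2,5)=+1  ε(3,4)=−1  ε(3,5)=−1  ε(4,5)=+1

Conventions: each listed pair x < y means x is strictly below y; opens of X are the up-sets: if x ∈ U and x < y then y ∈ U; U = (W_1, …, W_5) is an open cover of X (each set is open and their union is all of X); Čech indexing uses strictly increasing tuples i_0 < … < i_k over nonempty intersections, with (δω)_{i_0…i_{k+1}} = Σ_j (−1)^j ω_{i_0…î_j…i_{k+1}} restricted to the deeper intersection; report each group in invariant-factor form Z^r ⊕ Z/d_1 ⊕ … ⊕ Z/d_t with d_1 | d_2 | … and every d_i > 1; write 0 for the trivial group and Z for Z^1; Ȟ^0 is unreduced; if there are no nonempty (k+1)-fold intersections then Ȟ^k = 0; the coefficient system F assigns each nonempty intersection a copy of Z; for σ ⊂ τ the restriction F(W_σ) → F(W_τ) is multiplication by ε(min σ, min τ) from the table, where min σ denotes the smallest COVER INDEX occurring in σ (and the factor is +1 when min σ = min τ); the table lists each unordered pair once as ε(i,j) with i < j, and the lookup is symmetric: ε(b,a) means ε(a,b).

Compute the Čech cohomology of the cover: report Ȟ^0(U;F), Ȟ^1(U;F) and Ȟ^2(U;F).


nonempty overlaps:
  W12={x1} W13={x5} W14={x6} W15={x3} W23={x7} W45={x4}
C dims 5,6; δ0: rk 5, SNF 1^4·2
degree 0: 5−5−0 = 0 → Ȟ^0 ≅ 0
degree 1: 6−0−5 = 1 plus torsion [2] → Ȟ^1 ≅ Z ⊕ Z/2
degree 2: 0−0−0 = 0 → Ȟ^2 ≅ 0

Ȟ^0 = 0, Ȟ^1 = Z ⊕ Z/2 and Ȟ^2 = 0


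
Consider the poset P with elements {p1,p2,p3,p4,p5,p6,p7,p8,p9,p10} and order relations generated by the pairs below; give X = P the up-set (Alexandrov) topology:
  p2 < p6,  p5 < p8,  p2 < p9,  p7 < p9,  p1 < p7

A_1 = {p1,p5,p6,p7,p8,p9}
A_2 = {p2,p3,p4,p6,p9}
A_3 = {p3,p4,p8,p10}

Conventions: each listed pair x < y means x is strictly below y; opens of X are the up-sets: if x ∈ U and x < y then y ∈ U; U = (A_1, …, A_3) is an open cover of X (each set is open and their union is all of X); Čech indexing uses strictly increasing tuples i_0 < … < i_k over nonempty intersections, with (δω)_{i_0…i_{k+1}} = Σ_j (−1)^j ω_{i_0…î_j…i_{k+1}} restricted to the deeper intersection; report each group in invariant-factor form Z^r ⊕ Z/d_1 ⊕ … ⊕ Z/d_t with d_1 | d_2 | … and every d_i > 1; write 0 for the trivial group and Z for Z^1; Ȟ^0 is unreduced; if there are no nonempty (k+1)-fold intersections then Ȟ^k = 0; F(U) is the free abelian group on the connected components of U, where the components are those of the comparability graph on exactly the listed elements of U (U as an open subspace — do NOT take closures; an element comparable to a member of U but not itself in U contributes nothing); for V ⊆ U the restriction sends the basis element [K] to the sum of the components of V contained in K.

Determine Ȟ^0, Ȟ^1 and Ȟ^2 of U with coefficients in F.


Ȟ^0(U;F) ≅ Z^5,  Ȟ^1(U;F) ≅ 0,  Ȟ^2(U;F) ≅ 0

cover nerve:
  A12={p6,p9} A13={p8} A23={p3,p4}
components per intersection:
  A1: {p1,p7,p9} {p5,p8} {p6}
  A2: {p2,p6,p9} {p3} {p4}
  A3: {p3} {p4} {p8} {p10}
  A12: {p6} {p9}
  A13: {p8}
  A23: {p3} {p4}
C dims 10,5; δ0: rk 5, SNF 1^5
Ȟ^0: (10−5)−0=5 ⇒ Z^5
Ȟ^1: (5−0)−5=0 ⇒ 0
Ȟ^2: (0−0)−0=0 ⇒ 0


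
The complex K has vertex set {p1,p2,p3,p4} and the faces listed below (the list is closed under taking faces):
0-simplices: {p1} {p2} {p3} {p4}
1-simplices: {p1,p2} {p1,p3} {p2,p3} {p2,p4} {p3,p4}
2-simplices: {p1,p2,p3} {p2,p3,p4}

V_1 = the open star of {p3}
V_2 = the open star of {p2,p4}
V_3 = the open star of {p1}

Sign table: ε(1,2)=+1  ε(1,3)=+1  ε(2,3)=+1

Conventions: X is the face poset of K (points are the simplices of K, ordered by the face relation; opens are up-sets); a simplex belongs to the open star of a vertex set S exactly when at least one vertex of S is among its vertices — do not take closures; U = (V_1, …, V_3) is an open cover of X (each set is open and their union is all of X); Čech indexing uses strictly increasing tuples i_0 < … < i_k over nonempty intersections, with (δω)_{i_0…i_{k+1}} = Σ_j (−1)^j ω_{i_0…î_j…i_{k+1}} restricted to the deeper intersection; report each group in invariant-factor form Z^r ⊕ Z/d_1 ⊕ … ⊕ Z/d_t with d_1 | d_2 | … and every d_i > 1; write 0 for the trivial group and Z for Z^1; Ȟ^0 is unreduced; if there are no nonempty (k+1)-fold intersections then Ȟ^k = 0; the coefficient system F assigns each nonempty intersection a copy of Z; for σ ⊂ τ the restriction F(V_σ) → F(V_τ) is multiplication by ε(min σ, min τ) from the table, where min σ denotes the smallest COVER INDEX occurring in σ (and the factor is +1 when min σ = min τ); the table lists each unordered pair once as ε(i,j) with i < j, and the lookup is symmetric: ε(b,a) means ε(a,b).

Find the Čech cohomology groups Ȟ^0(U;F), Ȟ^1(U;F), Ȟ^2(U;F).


nonempty intersections:
  V1={{p3},{p1,p3},{p2,p3},{p3,p4},{p1,p2,p3},{p2,p3,p4}} V2={{p2},{p4},{p1,p2},{p2,p3},{p2,p4},{p3,p4},{p1,p2,p3},{p2,p3,p4}} V3={{p1},{p1,p2},{p1,p3},{p1,p2,p3}}
  V12={{p2,p3},{p3,p4},{p1,p2,p3},{p2,p3,p4}} V13={{p1,p3},{p1,p2,p3}} V23={{p1,p2},{p1,p2,p3}}
  V123={{p1,p2,p3}}
C dims 3,3,1; δ0: rk 2, SNF 1^2; δ1: rk 1, SNF 1^1
Ȟ^0: (3−2)−0=1 ⇒ Z
Ȟ^1: (3−1)−2=0 ⇒ 0
Ȟ^2: (1−0)−1=0 ⇒ 0

Ȟ^0(U;F) ≅ Z, Ȟ^1(U;F) ≅ 0 and Ȟ^2(U;F) ≅ 0


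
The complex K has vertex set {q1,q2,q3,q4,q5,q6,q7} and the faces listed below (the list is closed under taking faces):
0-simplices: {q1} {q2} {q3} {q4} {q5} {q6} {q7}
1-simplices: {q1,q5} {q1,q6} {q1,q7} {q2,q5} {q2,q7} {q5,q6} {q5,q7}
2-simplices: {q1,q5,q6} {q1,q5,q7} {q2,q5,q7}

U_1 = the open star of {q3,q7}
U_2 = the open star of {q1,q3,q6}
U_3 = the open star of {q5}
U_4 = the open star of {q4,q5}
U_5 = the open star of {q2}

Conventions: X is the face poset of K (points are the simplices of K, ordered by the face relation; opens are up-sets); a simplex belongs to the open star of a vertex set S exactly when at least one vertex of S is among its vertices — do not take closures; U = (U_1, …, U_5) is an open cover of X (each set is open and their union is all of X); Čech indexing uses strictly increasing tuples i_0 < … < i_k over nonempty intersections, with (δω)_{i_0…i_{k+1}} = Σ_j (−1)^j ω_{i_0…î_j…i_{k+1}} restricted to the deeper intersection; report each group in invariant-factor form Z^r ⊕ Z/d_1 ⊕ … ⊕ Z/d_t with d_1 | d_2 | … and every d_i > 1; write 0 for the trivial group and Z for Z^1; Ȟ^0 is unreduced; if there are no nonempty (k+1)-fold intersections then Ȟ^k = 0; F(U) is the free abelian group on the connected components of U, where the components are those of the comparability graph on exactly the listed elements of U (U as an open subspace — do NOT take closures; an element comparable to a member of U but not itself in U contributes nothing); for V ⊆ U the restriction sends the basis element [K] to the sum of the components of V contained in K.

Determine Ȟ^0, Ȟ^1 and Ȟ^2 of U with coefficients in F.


Ȟ^0(U;F) ≅ Z^3,  Ȟ^1(U;F) ≅ 0,  Ȟ^2(U;F) ≅ 0

nerve of the cover:
  U1={{q3},{q7},{q1,q7},{q2,q7},{q5,q7},{q1,q5,q7},{q2,q5,q7}} U2={{q1},{q3},{q6},{q1,q5},{q1,q6},{q1,q7},{q5,q6},{q1,q5,q6},{q1,q5,q7}} U3={{q5},{q1,q5},{q2,q5},{q5,q6},{q5,q7},{q1,q5,q6},{q1,q5,q7},{q2,q5,q7}} U4={{q4},{q5},{q1,q5},{q2,q5},{q5,q6},{q5,q7},{q1,q5,q6},{q1,q5,q7},{q2,q5,q7}} U5={{q2},{q2,q5},{q2,q7},{q2,q5,q7}}
  U12={{q3},{q1,q7},{q1,q5,q7}} U13={{q5,q7},{q1,q5,q7},{q2,q5,q7}} U14={{q5,q7},{q1,q5,q7},{q2,q5,q7}} U15={{q2,q7},{q2,q5,q7}} U23={{q1,q5},{q5,q6},{q1,q5,q6},{q1,q5,q7}} U24={{q1,q5},{q5,q6},{q1,q5,q6},{q1,q5,q7}} U34={{q5},{q1,q5},{q2,q5},{q5,q6},{q5,q7},{q1,q5,q6},{q1,q5,q7},{q2,q5,q7}} U35={{q2,q5},{q2,q5,q7}} U45={{q2,q5},{q2,q5,q7}}
  U123={{q1,q5,q7}} U124={{q1,q5,q7}} U134={{q5,q7},{q1,q5,q7},{q2,q5,q7}} U135={{q2,q5,q7}} U145={{q2,q5,q7}} U234={{q1,q5},{q5,q6},{q1,q5,q6},{q1,q5,q7}} U345={{q2,q5},{q2,q5,q7}}
  U1234={{q1,q5,q7}} U1345={{q2,q5,q7}}
components per intersection:
  U1: {{q3}} {{q7},{q1,q7},{q2,q7},{q5,q7},{q1,q5,q7},{q2,q5,q7}}
  U2: {{q1},{q6},{q1,q5},{q1,q6},{q1,q7},{q5,q6},{q1,q5,q6},{q1,q5,q7}} {{q3}}
  U3: {{q5},{q1,q5},{q2,q5},{q5,q6},{q5,q7},{q1,q5,q6},{q1,q5,q7},{q2,q5,q7}}
  U4: {{q4}} {{q5},{q1,q5},{q2,q5},{q5,q6},{q5,q7},{q1,q5,q6},{q1,q5,q7},{q2,q5,q7}}
  U5: {{q2},{q2,q5},{q2,q7},{q2,q5,q7}}
  U12: {{q3}} {{q1,q7},{q1,q5,q7}}
  U13: {{q5,q7},{q1,q5,q7},{q2,q5,q7}}
  U14: {{q5,q7},{q1,q5,q7},{q2,q5,q7}}
  U15: {{q2,q7},{q2,q5,q7}}
  U23: {{q1,q5},{q5,q6},{q1,q5,q6},{q1,q5,q7}}
  U24: {{q1,q5},{q5,q6},{q1,q5,q6},{q1,q5,q7}}
  U34: {{q5},{q1,q5},{q2,q5},{q5,q6},{q5,q7},{q1,q5,q6},{q1,q5,q7},{q2,q5,q7}}
  U35: {{q2,q5},{q2,q5,q7}}
  U45: {{q2,q5},{q2,q5,q7}}
  U123: {{q1,q5,q7}}
  U124: {{q1,q5,q7}}
  U134: {{q5,q7},{q1,q5,q7},{q2,q5,q7}}
  U135: {{q2,q5,q7}}
  U145: {{q2,q5,q7}}
  U234: {{q1,q5},{q5,q6},{q1,q5,q6},{q1,q5,q7}}
  U345: {{q2,q5},{q2,q5,q7}}
  U1234: {{q1,q5,q7}}
  U1345: {{q2,q5,q7}}
C dims 8,10,7,2; δ0: rk 5, SNF 1^5; δ1: rk 5, SNF 1^5; δ2: rk 2, SNF 1^2
Ȟ^0 = (8 − 5) − 0 = 3, so Ȟ^0 ≅ Z^3
Ȟ^1 = (10 − 5) − 5 = 0, so Ȟ^1 ≅ 0
Ȟ^2 = (7 − 2) − 5 = 0, so Ȟ^2 ≅ 0


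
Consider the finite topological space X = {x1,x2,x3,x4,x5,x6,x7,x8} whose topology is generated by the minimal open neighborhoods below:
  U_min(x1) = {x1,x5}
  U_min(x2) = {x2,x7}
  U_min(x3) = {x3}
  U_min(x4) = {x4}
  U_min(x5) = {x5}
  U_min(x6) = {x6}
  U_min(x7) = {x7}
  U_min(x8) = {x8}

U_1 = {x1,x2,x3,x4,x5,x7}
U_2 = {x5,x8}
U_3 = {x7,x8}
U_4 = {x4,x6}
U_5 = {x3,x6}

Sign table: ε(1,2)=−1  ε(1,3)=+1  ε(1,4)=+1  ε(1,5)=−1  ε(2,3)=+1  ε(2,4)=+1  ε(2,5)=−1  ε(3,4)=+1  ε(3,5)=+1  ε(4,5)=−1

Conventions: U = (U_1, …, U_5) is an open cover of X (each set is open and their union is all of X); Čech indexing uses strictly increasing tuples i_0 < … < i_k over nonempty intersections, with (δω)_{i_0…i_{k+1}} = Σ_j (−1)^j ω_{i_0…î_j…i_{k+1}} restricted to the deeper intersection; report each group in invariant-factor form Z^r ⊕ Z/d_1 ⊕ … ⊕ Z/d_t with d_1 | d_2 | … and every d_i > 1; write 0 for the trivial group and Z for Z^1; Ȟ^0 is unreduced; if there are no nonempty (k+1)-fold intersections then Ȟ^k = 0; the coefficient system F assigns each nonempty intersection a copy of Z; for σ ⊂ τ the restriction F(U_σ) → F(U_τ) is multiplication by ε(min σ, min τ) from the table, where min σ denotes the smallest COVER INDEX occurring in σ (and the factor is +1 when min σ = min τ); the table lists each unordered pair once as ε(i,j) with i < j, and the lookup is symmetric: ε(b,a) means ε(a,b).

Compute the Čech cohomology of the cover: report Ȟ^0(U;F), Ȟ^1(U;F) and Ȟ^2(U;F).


nerve of the cover:
  U12={x5} U13={x7} U14={x4} U15={x3} U23={x8} U45={x6}
C dims 5,6; δ0: rk 5, SNF 1^4·2
Ȟ^0 = (5 − 5) − 0 = 0, so Ȟ^0 ≅ 0
Ȟ^1 = (6 − 0) − 5 = 1 plus torsion [2], so Ȟ^1 ≅ Z ⊕ Z/2
Ȟ^2 = (0 − 0) − 0 = 0, so Ȟ^2 ≅ 0

Ȟ^0 = 0, Ȟ^1 = Z ⊕ Z/2 and Ȟ^2 = 0


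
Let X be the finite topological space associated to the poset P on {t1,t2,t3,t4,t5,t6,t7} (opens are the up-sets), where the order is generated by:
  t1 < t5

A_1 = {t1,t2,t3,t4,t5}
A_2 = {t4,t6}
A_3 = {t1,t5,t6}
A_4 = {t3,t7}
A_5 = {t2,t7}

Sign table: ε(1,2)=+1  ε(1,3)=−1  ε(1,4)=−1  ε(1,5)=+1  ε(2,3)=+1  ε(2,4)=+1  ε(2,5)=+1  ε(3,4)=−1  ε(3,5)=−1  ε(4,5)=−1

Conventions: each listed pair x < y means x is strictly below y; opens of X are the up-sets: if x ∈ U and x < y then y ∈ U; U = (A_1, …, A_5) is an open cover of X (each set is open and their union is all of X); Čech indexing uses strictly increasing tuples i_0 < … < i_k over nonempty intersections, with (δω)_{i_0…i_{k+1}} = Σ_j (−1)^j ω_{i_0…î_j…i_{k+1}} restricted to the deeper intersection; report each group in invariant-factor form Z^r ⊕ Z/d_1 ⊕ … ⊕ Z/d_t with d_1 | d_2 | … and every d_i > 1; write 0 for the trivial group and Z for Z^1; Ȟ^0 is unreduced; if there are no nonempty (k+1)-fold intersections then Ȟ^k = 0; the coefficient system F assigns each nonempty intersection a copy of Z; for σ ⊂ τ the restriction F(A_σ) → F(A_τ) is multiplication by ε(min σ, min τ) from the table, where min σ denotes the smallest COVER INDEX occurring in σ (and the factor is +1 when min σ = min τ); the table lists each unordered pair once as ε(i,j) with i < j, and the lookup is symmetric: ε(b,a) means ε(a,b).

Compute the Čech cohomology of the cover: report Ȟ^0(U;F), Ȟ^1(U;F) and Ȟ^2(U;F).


Ȟ^0(U;F) ≅ 0; Ȟ^1(U;F) ≅ Z ⊕ Z/2; Ȟ^2(U;F) ≅ 0

intersection data:
  A12={t4} A13={t1,t5} A14={t3} A15={t2} A23={t6} A45={t7}
C dims 5,6; δ0: rk 5, SNF 1^4·2
Ȟ^0 = (5 − 5) − 0 = 0, so Ȟ^0 ≅ 0
Ȟ^1 = (6 − 0) − 5 = 1 plus torsion [2], so Ȟ^1 ≅ Z ⊕ Z/2
Ȟ^2 = (0 − 0) − 0 = 0, so Ȟ^2 ≅ 0


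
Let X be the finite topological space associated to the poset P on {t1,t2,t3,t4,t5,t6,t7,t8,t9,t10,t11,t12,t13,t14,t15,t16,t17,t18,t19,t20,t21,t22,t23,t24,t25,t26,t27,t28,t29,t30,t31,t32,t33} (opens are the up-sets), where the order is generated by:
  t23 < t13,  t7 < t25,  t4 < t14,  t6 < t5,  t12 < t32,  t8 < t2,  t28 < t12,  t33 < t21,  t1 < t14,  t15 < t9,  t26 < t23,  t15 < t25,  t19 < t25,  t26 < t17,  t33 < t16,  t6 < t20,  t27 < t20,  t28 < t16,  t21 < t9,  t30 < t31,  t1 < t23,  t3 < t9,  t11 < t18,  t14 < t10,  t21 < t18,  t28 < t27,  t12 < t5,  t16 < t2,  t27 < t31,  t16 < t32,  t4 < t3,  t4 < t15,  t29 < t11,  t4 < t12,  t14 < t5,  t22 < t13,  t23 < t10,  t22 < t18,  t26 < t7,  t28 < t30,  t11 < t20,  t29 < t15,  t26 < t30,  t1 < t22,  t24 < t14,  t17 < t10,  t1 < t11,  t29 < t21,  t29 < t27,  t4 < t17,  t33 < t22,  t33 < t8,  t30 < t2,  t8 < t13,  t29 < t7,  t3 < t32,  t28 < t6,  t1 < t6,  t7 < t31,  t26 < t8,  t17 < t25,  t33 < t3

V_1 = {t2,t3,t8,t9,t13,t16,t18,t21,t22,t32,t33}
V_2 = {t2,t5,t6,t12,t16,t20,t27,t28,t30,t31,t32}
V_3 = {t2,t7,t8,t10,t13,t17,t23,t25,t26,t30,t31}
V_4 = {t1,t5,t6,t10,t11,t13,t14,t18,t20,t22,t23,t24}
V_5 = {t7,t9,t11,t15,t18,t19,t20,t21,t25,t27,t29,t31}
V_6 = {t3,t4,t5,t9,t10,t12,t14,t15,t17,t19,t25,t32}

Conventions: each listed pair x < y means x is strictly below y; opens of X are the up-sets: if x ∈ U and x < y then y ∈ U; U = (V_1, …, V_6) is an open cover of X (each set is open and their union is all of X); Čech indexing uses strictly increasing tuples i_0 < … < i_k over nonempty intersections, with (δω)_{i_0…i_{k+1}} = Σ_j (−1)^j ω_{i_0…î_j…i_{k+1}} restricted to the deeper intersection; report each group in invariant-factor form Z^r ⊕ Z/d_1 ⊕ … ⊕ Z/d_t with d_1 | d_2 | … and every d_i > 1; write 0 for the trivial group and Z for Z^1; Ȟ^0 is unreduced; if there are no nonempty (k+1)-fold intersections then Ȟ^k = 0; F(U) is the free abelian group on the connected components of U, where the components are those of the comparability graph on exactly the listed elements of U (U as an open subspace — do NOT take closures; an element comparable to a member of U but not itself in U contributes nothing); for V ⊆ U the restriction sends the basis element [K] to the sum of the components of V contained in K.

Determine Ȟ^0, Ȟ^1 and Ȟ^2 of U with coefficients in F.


nonempty intersections:
  V12={t2,t16,t32} V13={t2,t8,t13} V14={t13,t18,t22} V15={t9,t18,t21} V16={t3,t9,t32} V23={t2,t30,t31} V24={t5,t6,t20} V25={t20,t27,t31} V26={t5,t12,t32} V34={t10,t13,t23} V35={t7,t25,t31} V36={t10,t17,t25} V45={t11,t18,t20} V46={t5,t10,t14} V56={t9,t15,t19,t25}
  V123={t2} V126={t32} V134={t13} V145={t18} V156={t9} V235={t31} V245={t20} V246={t5} V346={t10} V356={t25}
components per intersection:
  V1: {t2,t3,t8,t9,t13,t16,t18,t21,t22,t32,t33}
  V2: {t2,t5,t6,t12,t16,t20,t27,t28,t30,t31,t32}
  V3: {t2,t7,t8,t10,t13,t17,t23,t25,t26,t30,t31}
  V4: {t1,t5,t6,t10,t11,t13,t14,t18,t20,t22,t23,t24}
  V5: {t7,t9,t11,t15,t18,t19,t20,t21,t25,t27,t29,t31}
  V6: {t3,t4,t5,t9,t10,t12,t14,t15,t17,t19,t25,t32}
  V12: {t2,t16,t32}
  V13: {t2,t8,t13}
  V14: {t13,t18,t22}
  V15: {t9,t18,t21}
  V16: {t3,t9,t32}
  V23: {t2,t30,t31}
  V24: {t5,t6,t20}
  V25: {t20,t27,t31}
  V26: {t5,t12,t32}
  V34: {t10,t13,t23}
  V35: {t7,t25,t31}
  V36: {t10,t17,t25}
  V45: {t11,t18,t20}
  V46: {t5,t10,t14}
  V56: {t9,t15,t19,t25}
  V123: {t2}
  V126: {t32}
  V134: {t13}
  V145: {t18}
  V156: {t9}
  V235: {t31}
  V245: {t20}
  V246: {t5}
  V346: {t10}
  V356: {t25}
C dims 6,15,10; δ0: rk 5, SNF 1^5; δ1: rk 10, SNF 1^9·2
Ȟ^0: (6−5)−0=1 ⇒ Z
Ȟ^1: (15−10)−5=0 ⇒ 0
Ȟ^2: (10−0)−10=0 plus torsion [2] ⇒ Z/2

Ȟ^0 ≅ Z, Ȟ^1 ≅ 0, Ȟ^2 ≅ Z/2


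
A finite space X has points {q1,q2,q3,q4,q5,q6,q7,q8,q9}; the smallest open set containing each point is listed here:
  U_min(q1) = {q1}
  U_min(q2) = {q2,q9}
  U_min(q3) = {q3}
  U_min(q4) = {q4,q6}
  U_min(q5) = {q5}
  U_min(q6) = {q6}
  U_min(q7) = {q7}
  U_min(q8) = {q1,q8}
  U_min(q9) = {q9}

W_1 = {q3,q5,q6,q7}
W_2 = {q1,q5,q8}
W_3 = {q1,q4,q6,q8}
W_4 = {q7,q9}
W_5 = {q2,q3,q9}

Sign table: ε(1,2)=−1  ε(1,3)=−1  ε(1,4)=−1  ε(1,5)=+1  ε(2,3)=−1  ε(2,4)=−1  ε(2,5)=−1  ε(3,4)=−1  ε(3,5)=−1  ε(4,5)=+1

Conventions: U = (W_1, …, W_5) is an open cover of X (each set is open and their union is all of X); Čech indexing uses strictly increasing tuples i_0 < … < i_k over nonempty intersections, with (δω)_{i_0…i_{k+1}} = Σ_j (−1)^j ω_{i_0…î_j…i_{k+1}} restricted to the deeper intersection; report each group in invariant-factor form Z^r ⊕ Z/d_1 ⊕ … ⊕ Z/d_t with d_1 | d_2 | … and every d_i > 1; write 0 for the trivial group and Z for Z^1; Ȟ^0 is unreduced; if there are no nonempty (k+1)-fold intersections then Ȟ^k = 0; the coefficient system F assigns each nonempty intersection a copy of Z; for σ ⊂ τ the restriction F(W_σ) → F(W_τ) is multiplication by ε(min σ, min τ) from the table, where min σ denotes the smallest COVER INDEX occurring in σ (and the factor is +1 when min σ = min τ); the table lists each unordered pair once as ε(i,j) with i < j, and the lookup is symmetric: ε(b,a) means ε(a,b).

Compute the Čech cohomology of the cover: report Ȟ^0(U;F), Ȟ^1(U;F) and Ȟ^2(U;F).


nonempty intersections:
  W12={q5} W13={q6} W14={q7} W15={q3} W23={q1,q8} W45={q9}
C dims 5,6; δ0: rk 5, SNF 1^4·2
Ȟ^0: (5−5)−0=0 ⇒ 0
Ȟ^1: (6−0)−5=1 plus torsion [2] ⇒ Z ⊕ Z/2
Ȟ^2: (0−0)−0=0 ⇒ 0

Ȟ^0(U;F) ≅ 0, Ȟ^1(U;F) ≅ Z ⊕ Z/2 and Ȟ^2(U;F) ≅ 0


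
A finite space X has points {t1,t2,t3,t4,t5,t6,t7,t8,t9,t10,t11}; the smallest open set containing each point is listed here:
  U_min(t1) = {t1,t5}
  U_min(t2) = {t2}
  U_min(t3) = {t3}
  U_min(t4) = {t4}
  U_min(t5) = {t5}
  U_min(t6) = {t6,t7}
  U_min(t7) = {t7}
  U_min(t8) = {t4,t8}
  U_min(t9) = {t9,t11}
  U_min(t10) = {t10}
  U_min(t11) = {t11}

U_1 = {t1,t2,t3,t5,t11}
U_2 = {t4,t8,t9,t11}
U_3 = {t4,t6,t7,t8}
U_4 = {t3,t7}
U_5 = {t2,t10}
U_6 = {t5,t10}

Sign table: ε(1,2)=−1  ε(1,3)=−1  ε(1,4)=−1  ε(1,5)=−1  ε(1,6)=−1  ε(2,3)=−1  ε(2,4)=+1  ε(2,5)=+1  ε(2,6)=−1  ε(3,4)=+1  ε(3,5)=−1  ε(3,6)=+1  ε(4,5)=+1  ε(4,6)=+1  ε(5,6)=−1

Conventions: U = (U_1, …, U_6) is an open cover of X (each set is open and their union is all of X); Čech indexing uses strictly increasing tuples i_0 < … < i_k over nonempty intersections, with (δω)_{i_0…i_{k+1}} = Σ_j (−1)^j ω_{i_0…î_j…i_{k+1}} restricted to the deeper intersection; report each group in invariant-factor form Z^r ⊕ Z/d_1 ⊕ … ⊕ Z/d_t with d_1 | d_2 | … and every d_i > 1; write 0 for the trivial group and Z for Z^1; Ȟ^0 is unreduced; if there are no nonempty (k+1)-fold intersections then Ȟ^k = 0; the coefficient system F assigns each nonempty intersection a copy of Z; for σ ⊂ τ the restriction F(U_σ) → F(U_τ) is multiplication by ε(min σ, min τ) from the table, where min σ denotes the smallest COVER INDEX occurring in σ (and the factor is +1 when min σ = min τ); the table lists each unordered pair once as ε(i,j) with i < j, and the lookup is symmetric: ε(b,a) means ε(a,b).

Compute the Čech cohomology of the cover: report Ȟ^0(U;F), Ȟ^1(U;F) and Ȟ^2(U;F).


Ȟ^0 ≅ 0, Ȟ^1 ≅ Z ⊕ Z/2, Ȟ^2 ≅ 0

cover nerve:
  U12={t11} U14={t3} U15={t2} U16={t5} U23={t4,t8} U34={t7} U56={t10}
C dims 6,7; δ0: rk 6, SNF 1^5·2
Ȟ^0: (6−6)−0=0 ⇒ 0
Ȟ^1: (7−0)−6=1 plus torsion [2] ⇒ Z ⊕ Z/2
Ȟ^2: (0−0)−0=0 ⇒ 0
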